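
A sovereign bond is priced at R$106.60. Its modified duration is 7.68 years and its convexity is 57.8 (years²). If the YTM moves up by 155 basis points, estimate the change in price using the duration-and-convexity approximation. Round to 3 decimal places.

Duration effect: -D_mod·Δy = -7.68 × (+0.0155) = -0.119040
Convexity effect: ½·C·(Δy)² = 0.5 × 57.8 × (0.0155)² = +0.006943225
ΔP/P ≈ -0.119040 + 0.006943225 = -0.112096775
ΔP ≈ 106.60 × (-0.112096775) = -11.949516215.

-R$11.950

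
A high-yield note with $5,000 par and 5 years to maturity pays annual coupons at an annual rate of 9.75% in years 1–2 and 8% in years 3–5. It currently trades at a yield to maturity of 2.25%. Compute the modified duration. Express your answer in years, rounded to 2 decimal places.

Periodic yield y = 0.0225. First find Macaulay duration:
  t   CF        PV=CF/(1+0.0225)^t    t·PV
  1       487.50       476.7726       476.7726
  2       487.50       466.2813       932.5626
  3       400.00       374.1709     1,122.5128
  4       400.00       365.9373     1,463.7494
  5     5,400.00     4,831.4465    24,157.2326
  Σ                  6,514.6087    28,152.8299
P = 6,514.6087; Macaulay duration = 28,152.8299 / 6,514.6087 = 4.32149 years.
Modified duration = D_Mac / (1 + y) = 4.32149 / 1.0225 = 4.22640 years.

4.23 years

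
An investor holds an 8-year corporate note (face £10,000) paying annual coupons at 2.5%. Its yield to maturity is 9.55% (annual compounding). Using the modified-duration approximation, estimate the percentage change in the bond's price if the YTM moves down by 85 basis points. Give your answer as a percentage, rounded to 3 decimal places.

+5.530%

Periodic yield y = 0.0955. Modified duration first:
  t   CF        PV=CF/(1+0.0955)^t    t·PV
  1       250.00       228.2063       228.2063
  2       250.00       208.3125       416.6249
  3       250.00       190.1529       570.4586
  4       250.00       173.5763       694.3053
  5       250.00       158.4448       792.2242
  6       250.00       144.6324       867.7946
  7       250.00       132.0241       924.1690
  8    10,250.00     4,941.1133    39,528.9062
  Σ                  6,176.4626    44,022.6891
P = 6,176.4626; D_Mac = 7.12749 yrs; D_mod = 7.12749/(1+0.0955) = 6.50615 yrs.
ΔP/P ≈ -D_mod · Δy = -6.50615 × (-0.0085) = +0.055302 = +5.5302%.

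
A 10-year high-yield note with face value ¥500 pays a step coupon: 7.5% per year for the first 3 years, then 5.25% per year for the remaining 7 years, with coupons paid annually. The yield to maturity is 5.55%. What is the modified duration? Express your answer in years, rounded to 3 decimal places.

7.248 years

Periodic yield y = 0.0555. First find Macaulay duration:
  t   CF        PV=CF/(1+0.0555)^t    t·PV
  1        37.50        35.5282        35.5282
  2        37.50        33.6601        67.3201
  3        37.50        31.8901        95.6704
  4        26.25        21.1493        84.5973
  5        26.25        20.0373       100.1863
  6        26.25        18.9837       113.9019
  7        26.25        17.9855       125.8982
  8        26.25        17.0398       136.3181
  9        26.25        16.1438       145.2940
  10      526.25       306.6265     3,066.2653
  Σ                    519.0441     3,970.9798
P = 519.0441; Macaulay duration = 3,970.9798 / 519.0441 = 7.65056 years.
Modified duration = D_Mac / (1 + y) = 7.65056 / 1.0555 = 7.24828 years.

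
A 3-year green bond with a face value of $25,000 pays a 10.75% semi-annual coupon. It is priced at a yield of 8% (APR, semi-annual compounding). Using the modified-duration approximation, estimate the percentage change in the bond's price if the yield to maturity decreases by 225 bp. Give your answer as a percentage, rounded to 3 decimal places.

Periodic yield y = 0.04. Modified duration first:
  t   CF        PV=CF/(1+0.04)^t    t·PV
  1     1,343.75     1,292.0673     1,292.0673
  2     1,343.75     1,242.3724     2,484.7448
  3     1,343.75     1,194.5889     3,583.7666
  4     1,343.75     1,148.6431     4,594.5725
  5     1,343.75     1,104.4645     5,522.3227
  6    26,343.75    20,819.8483   124,919.0897
  Σ                 26,801.9845   142,396.5637
P = 26,801.9845; D_Mac = 5.31291 half-year periods = 2.65646 yrs; D_mod = 2.65646/(1+0.04) = 2.55428 yrs.
ΔP/P ≈ -D_mod · Δy = -2.55428 × (-0.0225) = +0.057471 = +5.7471%.

+5.747%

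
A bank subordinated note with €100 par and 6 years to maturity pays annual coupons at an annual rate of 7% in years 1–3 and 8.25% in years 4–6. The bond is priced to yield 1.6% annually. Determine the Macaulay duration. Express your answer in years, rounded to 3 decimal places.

Periodic yield y = 0.016. Discount each cash flow and weight by its year:
  t   CF        PV=CF/(1+0.016)^t    t·PV
  1         7.00         6.8898         6.8898
  2         7.00         6.7813        13.5625
  3         7.00         6.6745        20.0234
  4         8.25         7.7425        30.9699
  5         8.25         7.6205        38.1027
  6       108.25        98.4160       590.4959
  Σ                    134.1245       700.0442
Price P = Σ PV = 134.1245.
Macaulay duration = Σ(t·PV) / P = 700.0442 / 134.1245 = 5.21936 years.

5.219 years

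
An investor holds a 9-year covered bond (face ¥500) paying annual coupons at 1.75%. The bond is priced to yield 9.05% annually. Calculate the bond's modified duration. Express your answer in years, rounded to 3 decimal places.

7.474 years

Periodic yield y = 0.0905. First find Macaulay duration:
  t   CF        PV=CF/(1+0.0905)^t    t·PV
  1         8.75         8.0238         8.0238
  2         8.75         7.3579        14.7159
  3         8.75         6.7473        20.2419
  4         8.75         6.1874        24.7494
  5         8.75         5.6739        28.3694
  6         8.75         5.2030        31.2180
  7         8.75         4.7712        33.3985
  8         8.75         4.3752        35.0020
  9       508.75       233.2778     2,099.5001
  Σ                    281.6176     2,295.2191
P = 281.6176; Macaulay duration = 2,295.2191 / 281.6176 = 8.15013 years.
Modified duration = D_Mac / (1 + y) = 8.15013 / 1.0905 = 7.47375 years.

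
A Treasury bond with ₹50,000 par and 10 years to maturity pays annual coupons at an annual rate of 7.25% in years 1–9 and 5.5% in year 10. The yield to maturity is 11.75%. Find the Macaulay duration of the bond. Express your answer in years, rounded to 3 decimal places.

Periodic yield y = 0.1175. Discount each cash flow and weight by its year:
  t   CF        PV=CF/(1+0.1175)^t    t·PV
  1     3,625.00     3,243.8479     3,243.8479
  2     3,625.00     2,902.7721     5,805.5443
  3     3,625.00     2,597.5590     7,792.6769
  4     3,625.00     2,324.4376     9,297.7502
  5     3,625.00     2,080.0336    10,400.1680
  6     3,625.00     1,861.3276    11,167.9657
  7     3,625.00     1,665.6176    11,659.3229
  8     3,625.00     1,490.4855    11,923.8840
  9     3,625.00     1,333.7678    12,003.9101
  10   52,750.00    17,367.8934   173,678.9344
  Σ                 36,867.7421   256,974.0044
Price P = Σ PV = 36,867.7421.
Macaulay duration = Σ(t·PV) / P = 256,974.0044 / 36,867.7421 = 6.97016 years.

6.970 years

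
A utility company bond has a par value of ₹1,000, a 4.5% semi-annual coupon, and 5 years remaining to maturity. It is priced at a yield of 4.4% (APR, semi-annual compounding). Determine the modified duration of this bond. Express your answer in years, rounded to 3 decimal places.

Periodic yield y = 0.022. First find Macaulay duration:
  t   CF        PV=CF/(1+0.022)^t    t·PV
  1        22.50        22.0157        22.0157
  2        22.50        21.5417        43.0835
  3        22.50        21.0780        63.2341
  4        22.50        20.6243        82.4971
  5        22.50        20.1803       100.9016
  6        22.50        19.7459       118.4755
  7        22.50        19.3209       135.2460
  8        22.50        18.9049       151.2395
  9        22.50        18.4980       166.4819
  10    1,022.50       822.5349     8,225.3495
  Σ                  1,004.4447     9,108.5242
P = 1,004.4447; Macaulay duration = 9,108.5242 / 1,004.4447 = 9.06822 half-year periods = 4.53411 years.
Modified duration = D_Mac / (1 + y) = 4.53411 / 1.022 = 4.43651 years.

4.437 years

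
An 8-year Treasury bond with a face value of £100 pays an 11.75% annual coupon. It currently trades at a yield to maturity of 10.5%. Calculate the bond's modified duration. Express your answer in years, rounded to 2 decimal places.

Periodic yield y = 0.105. First find Macaulay duration:
  t   CF        PV=CF/(1+0.105)^t    t·PV
  1        11.75        10.6335        10.6335
  2        11.75         9.6231        19.2461
  3        11.75         8.7087        26.1260
  4        11.75         7.8811        31.5245
  5        11.75         7.1322        35.6612
  6        11.75         6.4545        38.7271
  7        11.75         5.8412        40.8884
  8       111.75        50.2747       402.1974
  Σ                    106.5490       605.0043
P = 106.5490; Macaulay duration = 605.0043 / 106.5490 = 5.67818 years.
Modified duration = D_Mac / (1 + y) = 5.67818 / 1.105 = 5.13862 years.

5.14 years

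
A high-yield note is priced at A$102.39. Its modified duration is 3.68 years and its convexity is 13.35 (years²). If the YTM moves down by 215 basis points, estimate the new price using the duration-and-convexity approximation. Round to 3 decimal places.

Duration effect: -D_mod·Δy = -3.68 × (-0.0215) = +0.079120
Convexity effect: ½·C·(Δy)² = 0.5 × 13.35 × (-0.0215)² = +0.00308551875
ΔP/P ≈ +0.079120 + 0.00308551875 = +0.08220551875
New price ≈ 102.39 × (1 + 0.08220551875) = 110.8070230648125.

A$110.807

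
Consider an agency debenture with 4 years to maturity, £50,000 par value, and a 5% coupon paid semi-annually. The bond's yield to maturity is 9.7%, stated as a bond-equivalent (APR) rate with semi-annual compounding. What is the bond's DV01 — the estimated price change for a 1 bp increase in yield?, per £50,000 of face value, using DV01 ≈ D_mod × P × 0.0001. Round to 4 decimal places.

£14.7072

Periodic yield y = 0.0485.
  t   CF        PV=CF/(1+0.0485)^t    t·PV
  1     1,250.00     1,192.1793     1,192.1793
  2     1,250.00     1,137.0332     2,274.0664
  3     1,250.00     1,084.4380     3,253.3139
  4     1,250.00     1,034.2756     4,137.1023
  5     1,250.00       986.4336     4,932.1678
  6     1,250.00       940.8045     5,644.8272
  7     1,250.00       897.2862     6,281.0031
  8    51,250.00    35,087.0125   280,696.0998
  Σ                 42,359.4628   308,410.7599
P = 42,359.4628; D_Mac = 7.28080 half-year periods = 3.64040 yrs; D_mod = 3.47201 yrs.
DV01 ≈ 3.47201 × 42,359.4628 × 0.0001 = 14.707237.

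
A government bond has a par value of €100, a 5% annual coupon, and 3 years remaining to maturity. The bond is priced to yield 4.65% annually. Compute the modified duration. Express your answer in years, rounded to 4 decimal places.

2.7330 years

Periodic yield y = 0.0465. First find Macaulay duration:
  t   CF        PV=CF/(1+0.0465)^t    t·PV
  1         5.00         4.7778         4.7778
  2         5.00         4.5655         9.1311
  3       105.00        91.6161       274.8482
  Σ                    100.9594       288.7571
P = 100.9594; Macaulay duration = 288.7571 / 100.9594 = 2.86013 years.
Modified duration = D_Mac / (1 + y) = 2.86013 / 1.0465 = 2.73304 years.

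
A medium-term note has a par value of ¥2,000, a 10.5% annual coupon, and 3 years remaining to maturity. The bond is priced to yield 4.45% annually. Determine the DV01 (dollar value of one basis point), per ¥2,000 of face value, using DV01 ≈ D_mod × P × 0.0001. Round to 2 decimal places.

¥0.61

Periodic yield y = 0.0445.
  t   CF        PV=CF/(1+0.0445)^t    t·PV
  1       210.00       201.0531       201.0531
  2       210.00       192.4874       384.9749
  3     2,210.00     1,939.3980     5,818.1940
  Σ                  2,332.9386     6,404.2220
P = 2,332.9386; D_Mac = 2.74513 yrs; D_mod = 2.62818 yrs.
DV01 ≈ 2.62818 × 2,332.9386 × 0.0001 = 0.613138.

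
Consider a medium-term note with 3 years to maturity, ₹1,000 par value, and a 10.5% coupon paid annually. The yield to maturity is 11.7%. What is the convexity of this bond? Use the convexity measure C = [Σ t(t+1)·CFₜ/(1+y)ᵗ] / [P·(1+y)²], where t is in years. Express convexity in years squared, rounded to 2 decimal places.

With y = 0.117:
  t   CF        PV=CF/(1+0.117)^t    t·PV        t(t+1)·PV
  1       105.00        94.0018        94.0018         188.0036
  2       105.00        84.1556       168.3112         504.9335
  3     1,105.00       792.8714     2,378.6142       9,514.4569
  Σ                    971.0288     2,640.9272      10,207.3940
P = 971.0288.
Convexity = Σ t(t+1)·PV / [P·(1+y)²] = 10,207.3940 / (971.0288 × 1.247689) = 8.42513.

8.43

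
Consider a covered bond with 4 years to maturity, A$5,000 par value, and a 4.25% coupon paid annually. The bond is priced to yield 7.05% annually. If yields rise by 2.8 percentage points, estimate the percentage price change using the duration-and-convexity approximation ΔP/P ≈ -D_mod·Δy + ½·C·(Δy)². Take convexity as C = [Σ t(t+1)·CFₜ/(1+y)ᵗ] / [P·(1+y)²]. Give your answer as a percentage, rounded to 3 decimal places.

With y = 0.0705:
  t   CF        PV=CF/(1+0.0705)^t    t·PV        t(t+1)·PV
  1       212.50       198.5054       198.5054         397.0107
  2       212.50       185.4324       370.8648       1,112.5943
  3       212.50       173.2204       519.6611       2,078.6442
  4     5,212.50     3,969.1671    15,876.6683      79,383.3417
  Σ                  4,526.3252    16,965.6996      82,971.5910
P = 4,526.3252; D_Mac = 3.74823 yrs; D_mod = 3.50138 yrs; C = 15.99596.
Duration effect: -3.50138 × (+0.028) = -0.098039
Convexity effect: 0.5 × 15.99596 × (0.028)² = +0.0062704
ΔP/P ≈ -0.098039 + 0.0062704 = -0.091768 = -9.1768%.

-9.177%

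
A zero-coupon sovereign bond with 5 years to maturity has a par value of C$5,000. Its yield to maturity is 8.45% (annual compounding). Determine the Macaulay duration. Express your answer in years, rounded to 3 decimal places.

A zero-coupon bond has a single cash flow at maturity, so its Macaulay duration equals its maturity: 5 years.

5.000 years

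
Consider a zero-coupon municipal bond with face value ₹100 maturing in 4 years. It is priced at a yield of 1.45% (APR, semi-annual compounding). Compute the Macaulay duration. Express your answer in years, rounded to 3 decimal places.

4.000 years

A zero-coupon bond has a single cash flow at maturity, so its Macaulay duration equals its maturity: 4 years.
(Equivalently: 8 semi-annual periods ÷ 2 = 4 years.)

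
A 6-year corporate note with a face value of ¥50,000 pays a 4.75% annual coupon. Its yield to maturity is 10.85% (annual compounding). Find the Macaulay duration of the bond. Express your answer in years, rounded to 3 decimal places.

Periodic yield y = 0.1085. Discount each cash flow and weight by its year:
  t   CF        PV=CF/(1+0.1085)^t    t·PV
  1     2,375.00     2,142.5350     2,142.5350
  2     2,375.00     1,932.8236     3,865.6472
  3     2,375.00     1,743.6388     5,230.9164
  4     2,375.00     1,572.9714     6,291.8856
  5     2,375.00     1,419.0089     7,095.0446
  6    52,375.00    28,229.9333   169,379.5995
  Σ                 37,040.9109   194,005.6282
Price P = Σ PV = 37,040.9109.
Macaulay duration = Σ(t·PV) / P = 194,005.6282 / 37,040.9109 = 5.23760 years.

5.238 years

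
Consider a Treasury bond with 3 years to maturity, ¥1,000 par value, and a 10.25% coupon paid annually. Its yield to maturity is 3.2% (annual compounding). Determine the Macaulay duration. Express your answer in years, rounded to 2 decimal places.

2.75 years

Periodic yield y = 0.032. Discount each cash flow and weight by its year:
  t   CF        PV=CF/(1+0.032)^t    t·PV
  1       102.50        99.3217        99.3217
  2       102.50        96.2420       192.4839
  3     1,102.50     1,003.0891     3,009.2673
  Σ                  1,198.6528     3,301.0729
Price P = Σ PV = 1,198.6528.
Macaulay duration = Σ(t·PV) / P = 3,301.0729 / 1,198.6528 = 2.75399 years.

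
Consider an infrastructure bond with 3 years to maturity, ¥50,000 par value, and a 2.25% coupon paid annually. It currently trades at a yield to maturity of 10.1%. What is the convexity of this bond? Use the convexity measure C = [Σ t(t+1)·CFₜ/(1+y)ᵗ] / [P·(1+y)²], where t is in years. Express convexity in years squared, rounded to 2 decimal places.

9.58

With y = 0.101:
  t   CF        PV=CF/(1+0.101)^t    t·PV        t(t+1)·PV
  1     1,125.00     1,021.7984     1,021.7984       2,043.5967
  2     1,125.00       928.0639     1,856.1278       5,568.3835
  3    51,125.00    38,306.4022   114,919.2066     459,676.8262
  Σ                 40,256.2645   117,797.1327     467,288.8064
P = 40,256.2645.
Convexity = Σ t(t+1)·PV / [P·(1+y)²] = 467,288.8064 / (40,256.2645 × 1.212201) = 9.57585.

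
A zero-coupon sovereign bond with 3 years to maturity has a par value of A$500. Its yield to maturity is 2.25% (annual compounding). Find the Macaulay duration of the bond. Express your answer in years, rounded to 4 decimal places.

3.0000 years

A zero-coupon bond has a single cash flow at maturity, so its Macaulay duration equals its maturity: 3 years.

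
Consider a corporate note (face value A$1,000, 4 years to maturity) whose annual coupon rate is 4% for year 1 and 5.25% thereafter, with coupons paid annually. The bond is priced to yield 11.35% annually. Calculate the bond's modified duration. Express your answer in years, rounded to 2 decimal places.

3.33 years

Periodic yield y = 0.1135. First find Macaulay duration:
  t   CF        PV=CF/(1+0.1135)^t    t·PV
  1        40.00        35.9228        35.9228
  2        52.50        42.3427        84.6855
  3        52.50        38.0267       114.0801
  4     1,052.50       684.6383     2,738.5534
  Σ                    800.9305     2,973.2417
P = 800.9305; Macaulay duration = 2,973.2417 / 800.9305 = 3.71223 years.
Modified duration = D_Mac / (1 + y) = 3.71223 / 1.1135 = 3.33384 years.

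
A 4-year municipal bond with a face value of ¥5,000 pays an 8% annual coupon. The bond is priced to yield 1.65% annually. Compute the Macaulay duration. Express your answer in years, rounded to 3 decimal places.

3.624 years

Periodic yield y = 0.0165. Discount each cash flow and weight by its year:
  t   CF        PV=CF/(1+0.0165)^t    t·PV
  1       400.00       393.5071       393.5071
  2       400.00       387.1197       774.2393
  3       400.00       380.8359     1,142.5076
  4     5,400.00     5,057.8300    20,231.3200
  Σ                  6,219.2927    22,541.5740
Price P = Σ PV = 6,219.2927.
Macaulay duration = Σ(t·PV) / P = 22,541.5740 / 6,219.2927 = 3.62446 years.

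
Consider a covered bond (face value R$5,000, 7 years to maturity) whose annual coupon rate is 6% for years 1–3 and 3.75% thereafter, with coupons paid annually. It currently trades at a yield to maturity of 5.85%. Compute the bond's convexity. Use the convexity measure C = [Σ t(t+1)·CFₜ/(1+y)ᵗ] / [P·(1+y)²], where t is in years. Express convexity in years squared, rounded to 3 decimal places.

40.372

With y = 0.0585:
  t   CF        PV=CF/(1+0.0585)^t    t·PV        t(t+1)·PV
  1       300.00       283.4199       283.4199         566.8399
  2       300.00       267.7562       535.5124       1,606.5372
  3       300.00       252.9581       758.8744       3,035.4977
  4       187.50       149.3612       597.4448       2,987.2242
  5       187.50       141.1065       705.5324       4,233.1944
  6       187.50       133.3080       799.8478       5,598.9345
  7     5,187.50     3,484.3524    24,390.4669     195,123.7349
  Σ                  4,712.2623    28,071.0987     213,151.9628
P = 4,712.2623.
Convexity = Σ t(t+1)·PV / [P·(1+y)²] = 213,151.9628 / (4,712.2623 × 1.120422) = 40.37180.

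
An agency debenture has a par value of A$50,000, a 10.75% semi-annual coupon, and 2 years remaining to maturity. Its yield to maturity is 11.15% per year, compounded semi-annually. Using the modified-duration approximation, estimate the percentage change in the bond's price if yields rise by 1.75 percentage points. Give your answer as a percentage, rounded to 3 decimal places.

-3.069%

Periodic yield y = 0.05575. Modified duration first:
  t   CF        PV=CF/(1+0.05575)^t    t·PV
  1     2,687.50     2,545.5837     2,545.5837
  2     2,687.50     2,411.1615     4,822.3229
  3     2,687.50     2,283.8375     6,851.5125
  4    52,687.50    42,409.5077   169,638.0310
  Σ                 49,650.0904   183,857.4502
P = 49,650.0904; D_Mac = 3.70306 half-year periods = 1.85153 yrs; D_mod = 1.85153/(1+0.05575) = 1.75376 yrs.
ΔP/P ≈ -D_mod · Δy = -1.75376 × (+0.0175) = -0.030691 = -3.0691%.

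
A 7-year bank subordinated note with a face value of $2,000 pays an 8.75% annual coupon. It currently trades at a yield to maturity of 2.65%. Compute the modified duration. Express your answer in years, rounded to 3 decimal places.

5.613 years

Periodic yield y = 0.0265. First find Macaulay duration:
  t   CF        PV=CF/(1+0.0265)^t    t·PV
  1       175.00       170.4822       170.4822
  2       175.00       166.0811       332.1621
  3       175.00       161.7935       485.3806
  4       175.00       157.6167       630.4668
  5       175.00       153.5477       767.7384
  6       175.00       149.5837       897.5023
  7     2,175.00     1,811.1173    12,677.8213
  Σ                  2,770.2223    15,961.5538
P = 2,770.2223; Macaulay duration = 15,961.5538 / 2,770.2223 = 5.76183 years.
Modified duration = D_Mac / (1 + y) = 5.76183 / 1.0265 = 5.61308 years.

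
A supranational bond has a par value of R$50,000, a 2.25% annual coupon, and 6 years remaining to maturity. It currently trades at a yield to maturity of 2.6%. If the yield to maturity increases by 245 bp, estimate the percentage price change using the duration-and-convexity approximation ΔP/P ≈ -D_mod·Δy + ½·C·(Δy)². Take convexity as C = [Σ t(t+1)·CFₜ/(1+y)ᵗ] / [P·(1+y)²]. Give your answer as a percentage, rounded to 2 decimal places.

-12.44%

With y = 0.026:
  t   CF        PV=CF/(1+0.026)^t    t·PV        t(t+1)·PV
  1     1,125.00     1,096.4912     1,096.4912       2,192.9825
  2     1,125.00     1,068.7049     2,137.4098       6,412.2294
  3     1,125.00     1,041.6227     3,124.8681      12,499.4725
  4     1,125.00     1,015.2268     4,060.9073      20,304.5363
  5     1,125.00       989.4998     4,947.4991      29,684.9945
  6    51,125.00    43,827.7480   262,966.4883   1,840,765.4180
  Σ                 49,039.2935   278,333.6638   1,911,859.6332
P = 49,039.2935; D_Mac = 5.67573 yrs; D_mod = 5.53190 yrs; C = 37.03540.
Duration effect: -5.53190 × (+0.0245) = -0.135532
Convexity effect: 0.5 × 37.03540 × (0.0245)² = +0.0111153
ΔP/P ≈ -0.135532 + 0.0111153 = -0.124416 = -12.4416%.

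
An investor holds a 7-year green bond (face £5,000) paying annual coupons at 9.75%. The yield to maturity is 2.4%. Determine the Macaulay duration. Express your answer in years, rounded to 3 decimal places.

Periodic yield y = 0.024. Discount each cash flow and weight by its year:
  t   CF        PV=CF/(1+0.024)^t    t·PV
  1       487.50       476.0742       476.0742
  2       487.50       464.9162       929.8325
  3       487.50       454.0198     1,362.0593
  4       487.50       443.3787     1,773.5147
  5       487.50       432.9870     2,164.9349
  6       487.50       422.8388     2,537.0331
  7     5,487.50     4,648.0933    32,536.6531
  Σ                  7,342.3080    41,780.1017
Price P = Σ PV = 7,342.3080.
Macaulay duration = Σ(t·PV) / P = 41,780.1017 / 7,342.3080 = 5.69032 years.

5.690 years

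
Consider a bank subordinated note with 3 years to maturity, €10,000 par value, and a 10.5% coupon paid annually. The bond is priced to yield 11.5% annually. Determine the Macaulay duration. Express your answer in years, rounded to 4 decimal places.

2.7204 years

Periodic yield y = 0.115. Discount each cash flow and weight by its year:
  t   CF        PV=CF/(1+0.115)^t    t·PV
  1     1,050.00       941.7040       941.7040
  2     1,050.00       844.5776     1,689.1552
  3    11,050.00     7,971.4564    23,914.3692
  Σ                  9,757.7381    26,545.2285
Price P = Σ PV = 9,757.7381.
Macaulay duration = Σ(t·PV) / P = 26,545.2285 / 9,757.7381 = 2.72043 years.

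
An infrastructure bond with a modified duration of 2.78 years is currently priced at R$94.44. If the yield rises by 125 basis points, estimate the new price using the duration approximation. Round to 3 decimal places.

Duration approximation: ΔP/P ≈ -D_mod · Δy = -2.78 × (+0.0125) = -0.034750.
New price ≈ 94.44 × (1 - 0.034750) = 91.15821.

R$91.158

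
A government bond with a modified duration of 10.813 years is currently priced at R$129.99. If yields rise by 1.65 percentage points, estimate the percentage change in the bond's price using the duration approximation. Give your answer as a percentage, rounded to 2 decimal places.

Duration approximation: ΔP/P ≈ -D_mod · Δy = -10.813 × (+0.0165) = -0.1784145.
As a percentage: -17.84145%.

-17.84%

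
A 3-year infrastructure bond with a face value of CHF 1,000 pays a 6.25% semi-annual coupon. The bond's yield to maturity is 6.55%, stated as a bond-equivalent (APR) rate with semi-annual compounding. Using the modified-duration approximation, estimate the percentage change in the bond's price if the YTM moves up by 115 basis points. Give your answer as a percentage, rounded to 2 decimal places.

Periodic yield y = 0.03275. Modified duration first:
  t   CF        PV=CF/(1+0.03275)^t    t·PV
  1        31.25        30.2590        30.2590
  2        31.25        29.2995        58.5989
  3        31.25        28.3703        85.1110
  4        31.25        27.4707       109.8827
  5        31.25        26.5995       132.9977
  6     1,031.25       849.9488     5,099.6925
  Σ                    991.9478     5,516.5418
P = 991.9478; D_Mac = 5.56132 half-year periods = 2.78066 yrs; D_mod = 2.78066/(1+0.03275) = 2.69248 yrs.
ΔP/P ≈ -D_mod · Δy = -2.69248 × (+0.0115) = -0.030964 = -3.0964%.

-3.10%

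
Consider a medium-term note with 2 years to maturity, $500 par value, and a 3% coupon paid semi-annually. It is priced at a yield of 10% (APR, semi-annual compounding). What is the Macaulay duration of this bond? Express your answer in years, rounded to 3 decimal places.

1.953 years

Periodic yield y = 0.05. Discount each cash flow and weight by its period:
  t   CF        PV=CF/(1+0.05)^t    t·PV
  1         7.50         7.1429         7.1429
  2         7.50         6.8027        13.6054
  3         7.50         6.4788        19.4363
  4       507.50       417.5215     1,670.0860
  Σ                    437.9459     1,710.2707
Price P = Σ PV = 437.9459.
Macaulay duration = Σ(t·PV) / P = 1,710.2707 / 437.9459 = 3.90521 half-year periods.
In years: 3.90521 / 2 = 1.95261 years.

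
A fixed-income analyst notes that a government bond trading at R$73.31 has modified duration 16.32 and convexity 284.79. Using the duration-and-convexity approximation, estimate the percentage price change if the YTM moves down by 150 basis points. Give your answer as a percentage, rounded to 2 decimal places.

Duration effect: -D_mod·Δy = -16.32 × (-0.015) = +0.244800
Convexity effect: ½·C·(Δy)² = 0.5 × 284.79 × (-0.015)² = +0.032038875
ΔP/P ≈ +0.244800 + 0.032038875 = +0.276838875
= +27.6838875%.

+27.68%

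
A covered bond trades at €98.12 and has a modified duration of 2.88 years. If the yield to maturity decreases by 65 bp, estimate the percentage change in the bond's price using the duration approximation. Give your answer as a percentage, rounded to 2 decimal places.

+1.87%

Duration approximation: ΔP/P ≈ -D_mod · Δy = -2.88 × (-0.0065) = +0.018720.
As a percentage: +1.8720%.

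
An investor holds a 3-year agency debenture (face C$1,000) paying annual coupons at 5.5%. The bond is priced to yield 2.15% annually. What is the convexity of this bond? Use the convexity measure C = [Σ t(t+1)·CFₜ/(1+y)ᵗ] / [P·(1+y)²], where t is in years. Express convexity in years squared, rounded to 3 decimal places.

With y = 0.0215:
  t   CF        PV=CF/(1+0.0215)^t    t·PV        t(t+1)·PV
  1        55.00        53.8424        53.8424         107.6848
  2        55.00        52.7091       105.4183         316.2549
  3     1,055.00       989.7770     2,969.3309      11,877.3237
  Σ                  1,096.3285     3,128.5916      12,301.2633
P = 1,096.3285.
Convexity = Σ t(t+1)·PV / [P·(1+y)²] = 12,301.2633 / (1,096.3285 × 1.043462) = 10.75306.

10.753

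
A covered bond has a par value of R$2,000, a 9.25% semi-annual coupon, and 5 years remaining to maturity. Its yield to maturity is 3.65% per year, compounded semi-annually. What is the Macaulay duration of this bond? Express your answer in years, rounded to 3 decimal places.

Periodic yield y = 0.01825. Discount each cash flow and weight by its period:
  t   CF        PV=CF/(1+0.01825)^t    t·PV
  1        92.50        90.8421        90.8421
  2        92.50        89.2140       178.4280
  3        92.50        87.6150       262.8450
  4        92.50        86.0447       344.1787
  5        92.50        84.5025       422.5126
  6        92.50        82.9880       497.9279
  7        92.50        81.5006       570.5042
  8        92.50        80.0399       640.3190
  9        92.50        78.6053       707.4479
  10    2,092.50     1,746.3098    17,463.0975
  Σ                  2,507.6618    21,178.1029
Price P = Σ PV = 2,507.6618.
Macaulay duration = Σ(t·PV) / P = 21,178.1029 / 2,507.6618 = 8.44536 half-year periods.
In years: 8.44536 / 2 = 4.22268 years.

4.223 years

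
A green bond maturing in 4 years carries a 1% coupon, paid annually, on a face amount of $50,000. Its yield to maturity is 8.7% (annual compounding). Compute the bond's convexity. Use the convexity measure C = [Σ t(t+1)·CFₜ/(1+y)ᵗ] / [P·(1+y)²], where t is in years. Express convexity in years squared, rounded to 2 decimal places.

With y = 0.087:
  t   CF        PV=CF/(1+0.087)^t    t·PV        t(t+1)·PV
  1       500.00       459.9816       459.9816         919.9632
  2       500.00       423.1661       846.3323       2,538.9969
  3       500.00       389.2973     1,167.8918       4,671.5674
  4    50,500.00    36,172.0566   144,688.2264     723,441.1321
  Σ                 37,444.5016   147,162.4322     731,571.6595
P = 37,444.5016.
Convexity = Σ t(t+1)·PV / [P·(1+y)²] = 731,571.6595 / (37,444.5016 × 1.181569) = 16.53521.

16.54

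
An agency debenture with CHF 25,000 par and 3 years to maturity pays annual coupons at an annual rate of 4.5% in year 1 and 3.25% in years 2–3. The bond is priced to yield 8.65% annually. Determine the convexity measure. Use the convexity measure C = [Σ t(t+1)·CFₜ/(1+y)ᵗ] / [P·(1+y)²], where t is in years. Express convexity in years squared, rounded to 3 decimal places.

With y = 0.0865:
  t   CF        PV=CF/(1+0.0865)^t    t·PV        t(t+1)·PV
  1     1,125.00     1,035.4349     1,035.4349       2,070.8698
  2       812.50       688.2780     1,376.5561       4,129.6682
  3    25,812.50    20,125.2311    60,375.6934     241,502.7737
  Σ                 21,848.9441    62,787.6844     247,703.3117
P = 21,848.9441.
Convexity = Σ t(t+1)·PV / [P·(1+y)²] = 247,703.3117 / (21,848.9441 × 1.180482) = 9.60377.

9.604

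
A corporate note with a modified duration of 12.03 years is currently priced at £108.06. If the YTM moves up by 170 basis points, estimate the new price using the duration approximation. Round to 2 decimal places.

Duration approximation: ΔP/P ≈ -D_mod · Δy = -12.03 × (+0.017) = -0.204510.
New price ≈ 108.06 × (1 - 0.204510) = 85.9606494.

£85.96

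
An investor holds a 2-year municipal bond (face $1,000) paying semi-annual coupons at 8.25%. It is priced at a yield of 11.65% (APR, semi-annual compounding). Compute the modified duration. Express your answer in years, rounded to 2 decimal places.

Periodic yield y = 0.05825. First find Macaulay duration:
  t   CF        PV=CF/(1+0.05825)^t    t·PV
  1        41.25        38.9794        38.9794
  2        41.25        36.8339        73.6677
  3        41.25        34.8064       104.4192
  4     1,041.25       830.2367     3,320.9466
  Σ                    940.8564     3,538.0130
P = 940.8564; Macaulay duration = 3,538.0130 / 940.8564 = 3.76042 half-year periods = 1.88021 years.
Modified duration = D_Mac / (1 + y) = 1.88021 / 1.05825 = 1.77672 years.

1.78 years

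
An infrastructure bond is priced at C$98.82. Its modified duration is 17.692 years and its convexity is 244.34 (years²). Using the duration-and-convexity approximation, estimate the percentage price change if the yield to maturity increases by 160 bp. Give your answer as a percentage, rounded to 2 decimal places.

-25.18%

Duration effect: -D_mod·Δy = -17.692 × (+0.016) = -0.283072
Convexity effect: ½·C·(Δy)² = 0.5 × 244.34 × (0.016)² = +0.03127552
ΔP/P ≈ -0.283072 + 0.03127552 = -0.25179648
= -25.179648%.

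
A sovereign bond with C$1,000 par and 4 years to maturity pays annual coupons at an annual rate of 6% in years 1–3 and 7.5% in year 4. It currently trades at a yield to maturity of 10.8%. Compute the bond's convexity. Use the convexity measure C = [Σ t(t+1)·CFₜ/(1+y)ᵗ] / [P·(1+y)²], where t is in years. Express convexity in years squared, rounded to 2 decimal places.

14.39

With y = 0.108:
  t   CF        PV=CF/(1+0.108)^t    t·PV        t(t+1)·PV
  1        60.00        54.1516        54.1516         108.3032
  2        60.00        48.8733        97.7466         293.2398
  3        60.00        44.1095       132.3284         529.3138
  4     1,075.00       713.2626     2,853.0502      14,265.2510
  Σ                    860.3970     3,137.2769      15,196.1079
P = 860.3970.
Convexity = Σ t(t+1)·PV / [P·(1+y)²] = 15,196.1079 / (860.3970 × 1.227664) = 14.38646.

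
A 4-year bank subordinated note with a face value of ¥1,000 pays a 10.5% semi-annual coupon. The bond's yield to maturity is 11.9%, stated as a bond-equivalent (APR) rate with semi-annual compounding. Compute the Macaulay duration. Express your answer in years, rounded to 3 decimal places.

3.351 years

Periodic yield y = 0.0595. Discount each cash flow and weight by its period:
  t   CF        PV=CF/(1+0.0595)^t    t·PV
  1        52.50        49.5517        49.5517
  2        52.50        46.7689        93.5378
  3        52.50        44.1424       132.4273
  4        52.50        41.6635       166.6539
  5        52.50        39.3237       196.6186
  6        52.50        37.1153       222.6921
  7        52.50        35.0310       245.2170
  8     1,052.50       662.8487     5,302.7897
  Σ                    956.4453     6,409.4881
Price P = Σ PV = 956.4453.
Macaulay duration = Σ(t·PV) / P = 6,409.4881 / 956.4453 = 6.70136 half-year periods.
In years: 6.70136 / 2 = 3.35068 years.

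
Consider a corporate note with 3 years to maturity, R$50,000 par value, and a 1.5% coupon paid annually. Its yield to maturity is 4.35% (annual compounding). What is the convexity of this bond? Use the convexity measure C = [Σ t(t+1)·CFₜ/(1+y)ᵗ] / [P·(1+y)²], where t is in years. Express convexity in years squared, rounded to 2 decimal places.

With y = 0.0435:
  t   CF        PV=CF/(1+0.0435)^t    t·PV        t(t+1)·PV
  1       750.00       718.7350       718.7350       1,437.4701
  2       750.00       688.7734     1,377.5468       4,132.6403
  3    50,750.00    44,664.1102   133,992.3306     535,969.3224
  Σ                 46,071.6186   136,088.6124     541,539.4328
P = 46,071.6186.
Convexity = Σ t(t+1)·PV / [P·(1+y)²] = 541,539.4328 / (46,071.6186 × 1.088892) = 10.79473.

10.79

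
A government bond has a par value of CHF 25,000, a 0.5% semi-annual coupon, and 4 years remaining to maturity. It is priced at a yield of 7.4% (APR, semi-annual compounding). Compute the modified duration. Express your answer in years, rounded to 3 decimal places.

3.818 years

Periodic yield y = 0.037. First find Macaulay duration:
  t   CF        PV=CF/(1+0.037)^t    t·PV
  1        62.50        60.2700        60.2700
  2        62.50        58.1196       116.2392
  3        62.50        56.0459       168.1377
  4        62.50        54.0462       216.1847
  5        62.50        52.1178       260.5891
  6        62.50        50.2583       301.5496
  7        62.50        48.4651       339.2554
  8    25,062.50    18,741.0681   149,928.5448
  Σ                 19,120.3909   151,390.7705
P = 19,120.3909; Macaulay duration = 151,390.7705 / 19,120.3909 = 7.91777 half-year periods = 3.95888 years.
Modified duration = D_Mac / (1 + y) = 3.95888 / 1.037 = 3.81763 years.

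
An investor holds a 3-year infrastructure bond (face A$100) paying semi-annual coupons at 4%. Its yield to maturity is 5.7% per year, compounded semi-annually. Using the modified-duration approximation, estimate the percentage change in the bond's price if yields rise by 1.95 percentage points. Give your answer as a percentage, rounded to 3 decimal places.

-5.408%

Periodic yield y = 0.0285. Modified duration first:
  t   CF        PV=CF/(1+0.0285)^t    t·PV
  1         2.00         1.9446         1.9446
  2         2.00         1.8907         3.7814
  3         2.00         1.8383         5.5149
  4         2.00         1.7874         7.1495
  5         2.00         1.7378         8.6892
  6       102.00        86.1736       517.0418
  Σ                     95.3724       544.1213
P = 95.3724; D_Mac = 5.70523 half-year periods = 2.85261 yrs; D_mod = 2.85261/(1+0.0285) = 2.77357 yrs.
ΔP/P ≈ -D_mod · Δy = -2.77357 × (+0.0195) = -0.054085 = -5.4085%.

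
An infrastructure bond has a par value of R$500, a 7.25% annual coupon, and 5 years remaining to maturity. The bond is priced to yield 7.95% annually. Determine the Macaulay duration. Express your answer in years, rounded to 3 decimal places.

Periodic yield y = 0.0795. Discount each cash flow and weight by its year:
  t   CF        PV=CF/(1+0.0795)^t    t·PV
  1        36.25        33.5804        33.5804
  2        36.25        31.1073        62.2147
  3        36.25        28.8164        86.4493
  4        36.25        26.6942       106.7769
  5       536.25       365.8087     1,829.0437
  Σ                    486.0071     2,118.0649
Price P = Σ PV = 486.0071.
Macaulay duration = Σ(t·PV) / P = 2,118.0649 / 486.0071 = 4.35809 years.

4.358 years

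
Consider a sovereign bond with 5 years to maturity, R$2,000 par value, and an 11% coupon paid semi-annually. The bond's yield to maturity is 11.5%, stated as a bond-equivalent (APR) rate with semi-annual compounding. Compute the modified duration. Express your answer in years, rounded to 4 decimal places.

3.7495 years

Periodic yield y = 0.0575. First find Macaulay duration:
  t   CF        PV=CF/(1+0.0575)^t    t·PV
  1       110.00       104.0189       104.0189
  2       110.00        98.3630       196.7261
  3       110.00        93.0147       279.0441
  4       110.00        87.9572       351.8286
  5       110.00        83.1746       415.8731
  6       110.00        78.6521       471.9127
  7       110.00        74.3755       520.6287
  8       110.00        70.3315       562.6517
  9       110.00        66.5073       598.5657
  10    2,110.00     1,206.3649    12,063.6491
  Σ                  1,962.7597    15,564.8986
P = 1,962.7597; Macaulay duration = 15,564.8986 / 1,962.7597 = 7.93011 half-year periods = 3.96505 years.
Modified duration = D_Mac / (1 + y) = 3.96505 / 1.0575 = 3.74946 years.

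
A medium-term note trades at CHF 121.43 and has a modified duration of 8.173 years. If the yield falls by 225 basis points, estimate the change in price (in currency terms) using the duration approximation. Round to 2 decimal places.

Duration approximation: ΔP/P ≈ -D_mod · Δy = -8.173 × (-0.0225) = +0.1838925.
ΔP ≈ 121.43 × (+0.1838925) = +22.330066275.

+CHF 22.33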